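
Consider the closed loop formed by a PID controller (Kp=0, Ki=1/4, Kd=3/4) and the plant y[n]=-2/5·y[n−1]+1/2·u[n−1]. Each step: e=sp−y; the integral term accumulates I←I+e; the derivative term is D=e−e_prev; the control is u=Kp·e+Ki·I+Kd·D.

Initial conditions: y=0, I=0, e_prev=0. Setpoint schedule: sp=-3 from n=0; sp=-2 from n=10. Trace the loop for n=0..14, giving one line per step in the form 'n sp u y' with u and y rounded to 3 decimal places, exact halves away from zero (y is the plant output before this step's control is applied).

0 -3 -3.000 0.000
1 -3 0.000 -1.500
2 -3 -3.600 0.600
3 -3 -0.285 -2.040
4 -3 -5.219 0.674
5 -3 -0.550 -2.879
6 -3 -6.999 0.877
7 -3 -0.425 -3.850
8 -3 -8.936 1.328
9 -3 0.192 -4.999
10 -2 -10.147 2.096
11 -2 1.407 -5.912
12 -2 -12.601 3.068
13 -2 3.464 -7.528
14 -2 -15.372 4.743

(exact arithmetic carried between steps; '≈' marks a value shown rounded to 6 d.p. or computed from one; I and e_prev carry over from the previous line; the table rounds u and y to 3 d.p., halves away from zero)
n=0: y=0, sp=-3, e=sp−y=-3; I=-3, D=e−e_prev=-3; u=0·(-3)+1/4·(-3)+3/4·(-3)=-3; next y=-2/5·0+1/2·(-3)=-1.5
n=1: y=-1.5, sp=-3, e=sp−y=-1.5; I=-4.5, D=e−e_prev=1.5; u=0·(-1.5)+1/4·(-4.5)+3/4·1.5=0; next y=-2/5·(-1.5)+1/2·0=0.6
n=2: y=0.6, sp=-3, e=sp−y=-3.6; I=-8.1, D=e−e_prev=-2.1; u=0·(-3.6)+1/4·(-8.1)+3/4·(-2.1)=-3.6; next y=-2/5·0.6+1/2·(-3.6)=-2.04
n=3: y=-2.04, sp=-3, e=sp−y=-0.96; I=-9.06, D=e−e_prev=2.64; u=0·(-0.96)+1/4·(-9.06)+3/4·2.64=-0.285; next y=-2/5·(-2.04)+1/2·(-0.285)=0.6735
n=4: y=0.6735, sp=-3, e=sp−y=-3.6735; I=-12.7335, D=e−e_prev=-2.7135; u=0·(-3.6735)+1/4·(-12.7335)+3/4·(-2.7135)=-5.2185; next y=-2/5·0.6735+1/2·(-5.2185)=-2.87865
n=5: y=-2.87865, sp=-3, e=sp−y=-0.12135; I=-12.85485, D=e−e_prev=3.55215; u=0·(-0.12135)+1/4·(-12.85485)+3/4·3.55215=-0.5496; next y=-2/5·(-2.87865)+1/2·(-0.5496)=0.87666
n=6: y=0.87666, sp=-3, e=sp−y=-3.87666; I=-16.73151, D=e−e_prev=-3.75531; u=0·(-3.87666)+1/4·(-16.73151)+3/4·(-3.75531)=-6.99936; next y=-2/5·0.87666+1/2·(-6.99936)=-3.850344
n=7: y=-3.850344, sp=-3, e=sp−y=0.850344; I=-15.881166, D=e−e_prev=4.727004; u=0·0.850344+1/4·(-15.881166)+3/4·4.727004≈-0.425039; next y=-2/5·(-3.850344)+1/2·(-0.425039)≈1.327618
n=8: y≈1.327618, sp=-3, e=sp−y≈-4.327618; I≈-20.208784, D=e−e_prev≈-5.177962; u=0·(-4.327618)+1/4·(-20.208784)+3/4·(-5.177962)≈-8.935668; next y=-2/5·1.327618+1/2·(-8.935668)≈-4.998881
n=9: y≈-4.998881, sp=-3, e=sp−y≈1.998881; I≈-18.209903, D=e−e_prev≈6.326500; u=0·1.998881+1/4·(-18.209903)+3/4·6.326500≈0.192399; next y=-2/5·(-4.998881)+1/2·0.192399≈2.095752
n=10: y≈2.095752, sp=-2, e=sp−y≈-4.095752; I≈-22.305655, D=e−e_prev≈-6.094633; u=0·(-4.095752)+1/4·(-22.305655)+3/4·(-6.094633)≈-10.147389; next y=-2/5·2.095752+1/2·(-10.147389)≈-5.911995
n=11: y≈-5.911995, sp=-2, e=sp−y≈3.911995; I≈-18.393660, D=e−e_prev≈8.007747; u=0·3.911995+1/4·(-18.393660)+3/4·8.007747≈1.407395; next y=-2/5·(-5.911995)+1/2·1.407395≈3.068496
n=12: y≈3.068496, sp=-2, e=sp−y≈-5.068496; I≈-23.462156, D=e−e_prev≈-8.980491; u=0·(-5.068496)+1/4·(-23.462156)+3/4·(-8.980491)≈-12.600907; next y=-2/5·3.068496+1/2·(-12.600907)≈-7.527852
n=13: y≈-7.527852, sp=-2, e=sp−y≈5.527852; I≈-17.934304, D=e−e_prev≈10.596348; u=0·5.527852+1/4·(-17.934304)+3/4·10.596348≈3.463685; next y=-2/5·(-7.527852)+1/2·3.463685≈4.742983
n=14: y≈4.742983, sp=-2, e=sp−y≈-6.742983; I≈-24.677287, D=e−e_prev≈-12.270835; u=0·(-6.742983)+1/4·(-24.677287)+3/4·(-12.270835)≈-15.372448; next y=-2/5·4.742983+1/2·(-15.372448)≈-9.583417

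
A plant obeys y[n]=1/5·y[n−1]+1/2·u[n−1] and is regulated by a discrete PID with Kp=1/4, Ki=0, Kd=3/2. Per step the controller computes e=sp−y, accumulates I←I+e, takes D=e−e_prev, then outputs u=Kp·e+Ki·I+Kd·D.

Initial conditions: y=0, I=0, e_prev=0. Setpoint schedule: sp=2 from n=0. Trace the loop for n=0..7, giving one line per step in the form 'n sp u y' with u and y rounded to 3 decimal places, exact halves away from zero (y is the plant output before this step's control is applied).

0 2 3.500 0.000
1 2 -2.563 1.750
2 2 4.755 -0.931
3 2 -4.731 2.191
4 2 7.160 -1.927
5 2 -7.981 3.194
6 2 11.157 -3.352
7 2 -13.117 4.908

(exact arithmetic carried between steps; '≈' marks a value shown rounded to 6 d.p. or computed from one; I and e_prev carry over from the previous line; the table rounds u and y to 3 d.p., halves away from zero)
n=0: y=0, sp=2, e=sp−y=2; I=2, D=e−e_prev=2; u=1/4·2+0·2+3/2·2=3.5; next y=1/5·0+1/2·3.5=1.75
n=1: y=1.75, sp=2, e=sp−y=0.25; I=2.25, D=e−e_prev=-1.75; u=1/4·0.25+0·2.25+3/2·(-1.75)=-2.5625; next y=1/5·1.75+1/2·(-2.5625)=-0.93125
n=2: y=-0.93125, sp=2, e=sp−y=2.93125; I=5.18125, D=e−e_prev=2.68125; u=1/4·2.93125+0·5.18125+3/2·2.68125≈4.754688; next y=1/5·(-0.93125)+1/2·4.754688≈2.191094
n=3: y≈2.191094, sp=2, e=sp−y≈-0.191094; I≈4.990156, D=e−e_prev≈-3.122344; u=1/4·(-0.191094)+0·4.990156+3/2·(-3.122344)≈-4.731289; next y=1/5·2.191094+1/2·(-4.731289)≈-1.927426
n=4: y≈-1.927426, sp=2, e=sp−y≈3.927426; I≈8.917582, D=e−e_prev≈4.118520; u=1/4·3.927426+0·8.917582+3/2·4.118520≈7.159636; next y=1/5·(-1.927426)+1/2·7.159636≈3.194333
n=5: y≈3.194333, sp=2, e=sp−y≈-1.194333; I≈7.723249, D=e−e_prev≈-5.121758; u=1/4·(-1.194333)+0·7.723249+3/2·(-5.121758)≈-7.981221; next y=1/5·3.194333+1/2·(-7.981221)≈-3.351744
n=6: y≈-3.351744, sp=2, e=sp−y≈5.351744; I≈13.074993, D=e−e_prev≈6.546077; u=1/4·5.351744+0·13.074993+3/2·6.546077≈11.157051; next y=1/5·(-3.351744)+1/2·11.157051≈4.908177
n=7: y≈4.908177, sp=2, e=sp−y≈-2.908177; I≈10.166817, D=e−e_prev≈-8.259921; u=1/4·(-2.908177)+0·10.166817+3/2·(-8.259921)≈-13.116925; next y=1/5·4.908177+1/2·(-13.116925)≈-5.576827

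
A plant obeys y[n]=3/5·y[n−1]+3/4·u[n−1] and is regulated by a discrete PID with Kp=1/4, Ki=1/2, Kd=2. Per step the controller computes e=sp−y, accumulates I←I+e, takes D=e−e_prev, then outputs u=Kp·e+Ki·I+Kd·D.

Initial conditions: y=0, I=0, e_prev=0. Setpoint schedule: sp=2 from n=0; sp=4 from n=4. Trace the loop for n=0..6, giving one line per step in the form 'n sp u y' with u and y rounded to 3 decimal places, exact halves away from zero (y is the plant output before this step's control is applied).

0 2 5.500 0.000
1 2 -8.844 4.125
2 2 21.121 -4.158
3 2 -40.502 13.346
4 4 92.550 -22.369
5 4 -185.185 55.991
6 4 389.073 -105.294

(exact arithmetic carried between steps; '≈' marks a value shown rounded to 6 d.p. or computed from one; I and e_prev carry over from the previous line; the table rounds u and y to 3 d.p., halves away from zero)
n=0: y=0, sp=2, e=sp−y=2; I=2, D=e−e_prev=2; u=1/4·2+1/2·2+2·2=5.5; next y=3/5·0+3/4·5.5=4.125
n=1: y=4.125, sp=2, e=sp−y=-2.125; I=-0.125, D=e−e_prev=-4.125; u=1/4·(-2.125)+1/2·(-0.125)+2·(-4.125)=-8.84375; next y=3/5·4.125+3/4·(-8.84375)≈-4.157813
n=2: y≈-4.157813, sp=2, e=sp−y≈6.157813; I≈6.032813, D=e−e_prev≈8.282813; u=1/4·6.157813+1/2·6.032813+2·8.282813≈21.121484; next y=3/5·(-4.157813)+3/4·21.121484≈13.346426
n=3: y≈13.346426, sp=2, e=sp−y≈-11.346426; I≈-5.313613, D=e−e_prev≈-17.504238; u=1/4·(-11.346426)+1/2·(-5.313613)+2·(-17.504238)≈-40.501890; next y=3/5·13.346426+3/4·(-40.501890)≈-22.368562
n=4: y≈-22.368562, sp=4, e=sp−y≈26.368562; I≈21.054948, D=e−e_prev≈37.714988; u=1/4·26.368562+1/2·21.054948+2·37.714988≈92.549590; next y=3/5·(-22.368562)+3/4·92.549590≈55.991055
n=5: y≈55.991055, sp=4, e=sp−y≈-51.991055; I≈-30.936107, D=e−e_prev≈-78.359617; u=1/4·(-51.991055)+1/2·(-30.936107)+2·(-78.359617)≈-185.185051; next y=3/5·55.991055+3/4·(-185.185051)≈-105.294155
n=6: y≈-105.294155, sp=4, e=sp−y≈109.294155; I≈78.358049, D=e−e_prev≈161.285211; u=1/4·109.294155+1/2·78.358049+2·161.285211≈389.072984; next y=3/5·(-105.294155)+3/4·389.072984≈228.628245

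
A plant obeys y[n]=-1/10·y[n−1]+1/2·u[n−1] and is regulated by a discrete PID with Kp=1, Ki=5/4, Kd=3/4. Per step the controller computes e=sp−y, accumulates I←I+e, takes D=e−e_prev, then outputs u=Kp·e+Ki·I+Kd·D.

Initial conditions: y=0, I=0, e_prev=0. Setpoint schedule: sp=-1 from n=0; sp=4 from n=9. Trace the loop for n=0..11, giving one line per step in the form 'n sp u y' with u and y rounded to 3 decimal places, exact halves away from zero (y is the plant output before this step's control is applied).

0 -1 -3.000 0.000
1 -1 1.000 -1.500
2 -1 -5.950 0.650
3 -1 4.670 -3.040
4 -1 -12.585 2.639
5 -1 14.711 -6.556
6 -1 -28.942 8.011
7 -1 40.570 -15.272
8 -1 -70.306 21.812
9 4 121.431 -37.334
10 4 -180.360 64.449
11 4 303.638 -96.625

(exact arithmetic carried between steps; '≈' marks a value shown rounded to 6 d.p. or computed from one; I and e_prev carry over from the previous line; the table rounds u and y to 3 d.p., halves away from zero)
n=0: y=0, sp=-1, e=sp−y=-1; I=-1, D=e−e_prev=-1; u=1·(-1)+5/4·(-1)+3/4·(-1)=-3; next y=-1/10·0+1/2·(-3)=-1.5
n=1: y=-1.5, sp=-1, e=sp−y=0.5; I=-0.5, D=e−e_prev=1.5; u=1·0.5+5/4·(-0.5)+3/4·1.5=1; next y=-1/10·(-1.5)+1/2·1=0.65
n=2: y=0.65, sp=-1, e=sp−y=-1.65; I=-2.15, D=e−e_prev=-2.15; u=1·(-1.65)+5/4·(-2.15)+3/4·(-2.15)=-5.95; next y=-1/10·0.65+1/2·(-5.95)=-3.04
n=3: y=-3.04, sp=-1, e=sp−y=2.04; I=-0.11, D=e−e_prev=3.69; u=1·2.04+5/4·(-0.11)+3/4·3.69=4.67; next y=-1/10·(-3.04)+1/2·4.67=2.639
n=4: y=2.639, sp=-1, e=sp−y=-3.639; I=-3.749, D=e−e_prev=-5.679; u=1·(-3.639)+5/4·(-3.749)+3/4·(-5.679)=-12.5845; next y=-1/10·2.639+1/2·(-12.5845)=-6.55615
n=5: y=-6.55615, sp=-1, e=sp−y=5.55615; I=1.80715, D=e−e_prev=9.19515; u=1·5.55615+5/4·1.80715+3/4·9.19515=14.71145; next y=-1/10·(-6.55615)+1/2·14.71145=8.01134
n=6: y=8.01134, sp=-1, e=sp−y=-9.01134; I=-7.20419, D=e−e_prev=-14.56749; u=1·(-9.01134)+5/4·(-7.20419)+3/4·(-14.56749)=-28.942195; next y=-1/10·8.01134+1/2·(-28.942195)≈-15.272232
n=7: y≈-15.272232, sp=-1, e=sp−y≈14.272232; I≈7.068042, D=e−e_prev≈23.283572; u=1·14.272232+5/4·7.068042+3/4·23.283572≈40.569962; next y=-1/10·(-15.272232)+1/2·40.569962≈21.812204
n=8: y≈21.812204, sp=-1, e=sp−y≈-22.812204; I≈-15.744163, D=e−e_prev≈-37.084436; u=1·(-22.812204)+5/4·(-15.744163)+3/4·(-37.084436)≈-70.305734; next y=-1/10·21.812204+1/2·(-70.305734)≈-37.334088
n=9: y≈-37.334088, sp=4, e=sp−y≈41.334088; I≈25.589925, D=e−e_prev≈64.146292; u=1·41.334088+5/4·25.589925+3/4·64.146292≈121.431212; next y=-1/10·(-37.334088)+1/2·121.431212≈64.449015
n=10: y≈64.449015, sp=4, e=sp−y≈-60.449015; I≈-34.859090, D=e−e_prev≈-101.783102; u=1·(-60.449015)+5/4·(-34.859090)+3/4·(-101.783102)≈-180.360204; next y=-1/10·64.449015+1/2·(-180.360204)≈-96.625004
n=11: y≈-96.625004, sp=4, e=sp−y≈100.625004; I≈65.765914, D=e−e_prev≈161.074019; u=1·100.625004+5/4·65.765914+3/4·161.074019≈303.637910; next y=-1/10·(-96.625004)+1/2·303.637910≈161.481455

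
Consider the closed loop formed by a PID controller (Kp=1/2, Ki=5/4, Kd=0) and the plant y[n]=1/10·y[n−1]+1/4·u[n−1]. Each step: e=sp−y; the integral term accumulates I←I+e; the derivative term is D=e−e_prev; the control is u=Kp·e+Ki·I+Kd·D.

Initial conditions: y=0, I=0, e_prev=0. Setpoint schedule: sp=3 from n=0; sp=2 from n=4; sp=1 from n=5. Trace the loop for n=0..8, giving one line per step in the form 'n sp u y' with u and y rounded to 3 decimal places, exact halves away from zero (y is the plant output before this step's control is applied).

(exact arithmetic carried between steps; '≈' marks a value shown rounded to 6 d.p. or computed from one; I and e_prev carry over from the previous line; the table rounds u and y to 3 d.p., halves away from zero)
n=0: y=0, sp=3, e=sp−y=3; I=3, D=e−e_prev=3; u=1/2·3+5/4·3+0·3=5.25; next y=1/10·0+1/4·5.25=1.3125
n=1: y=1.3125, sp=3, e=sp−y=1.6875; I=4.6875, D=e−e_prev=-1.3125; u=1/2·1.6875+5/4·4.6875+0·(-1.3125)=6.703125; next y=1/10·1.3125+1/4·6.703125≈1.807031
n=2: y≈1.807031, sp=3, e=sp−y≈1.192969; I≈5.880469, D=e−e_prev≈-0.494531; u=1/2·1.192969+5/4·5.880469+0·(-0.494531)≈7.947070; next y=1/10·1.807031+1/4·7.947070≈2.167471
n=3: y≈2.167471, sp=3, e=sp−y≈0.832529; I≈6.712998, D=e−e_prev≈-0.360439; u=1/2·0.832529+5/4·6.712998+0·(-0.360439)≈8.807512; next y=1/10·2.167471+1/4·8.807512≈2.418625
n=4: y≈2.418625, sp=2, e=sp−y≈-0.418625; I≈6.294373, D=e−e_prev≈-1.251154; u=1/2·(-0.418625)+5/4·6.294373+0·(-1.251154)≈7.658654; next y=1/10·2.418625+1/4·7.658654≈2.156526
n=5: y≈2.156526, sp=1, e=sp−y≈-1.156526; I≈5.137847, D=e−e_prev≈-0.737901; u=1/2·(-1.156526)+5/4·5.137847+0·(-0.737901)≈5.844046; next y=1/10·2.156526+1/4·5.844046≈1.676664
n=6: y≈1.676664, sp=1, e=sp−y≈-0.676664; I≈4.461183, D=e−e_prev≈0.479862; u=1/2·(-0.676664)+5/4·4.461183+0·0.479862≈5.238147; next y=1/10·1.676664+1/4·5.238147≈1.477203
n=7: y≈1.477203, sp=1, e=sp−y≈-0.477203; I≈3.983980, D=e−e_prev≈0.199461; u=1/2·(-0.477203)+5/4·3.983980+0·0.199461≈4.741373; next y=1/10·1.477203+1/4·4.741373≈1.333064
n=8: y≈1.333064, sp=1, e=sp−y≈-0.333064; I≈3.650916, D=e−e_prev≈0.144139; u=1/2·(-0.333064)+5/4·3.650916+0·0.144139≈4.397113; next y=1/10·1.333064+1/4·4.397113≈1.232585

0 3 5.250 0.000
1 3 6.703 1.313
2 3 7.947 1.807
3 3 8.808 2.167
4 2 7.659 2.419
5 1 5.844 2.157
6 1 5.238 1.677
7 1 4.741 1.477
8 1 4.397 1.333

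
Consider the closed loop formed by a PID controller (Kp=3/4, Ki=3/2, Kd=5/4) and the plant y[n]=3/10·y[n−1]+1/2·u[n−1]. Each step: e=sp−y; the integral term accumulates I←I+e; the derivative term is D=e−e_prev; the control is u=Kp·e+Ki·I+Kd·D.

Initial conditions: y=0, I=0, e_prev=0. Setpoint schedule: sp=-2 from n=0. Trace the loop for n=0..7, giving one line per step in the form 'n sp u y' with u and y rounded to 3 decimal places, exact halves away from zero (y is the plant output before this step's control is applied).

0 -2 -7.000 0.000
1 -2 4.750 -3.500
2 -2 -14.263 1.325
3 -2 14.987 -6.734
4 -2 -30.711 5.473
5 -2 40.491 -13.713
6 -2 -70.380 16.132
7 -2 102.416 -30.350

(exact arithmetic carried between steps; '≈' marks a value shown rounded to 6 d.p. or computed from one; I and e_prev carry over from the previous line; the table rounds u and y to 3 d.p., halves away from zero)
n=0: y=0, sp=-2, e=sp−y=-2; I=-2, D=e−e_prev=-2; u=3/4·(-2)+3/2·(-2)+5/4·(-2)=-7; next y=3/10·0+1/2·(-7)=-3.5
n=1: y=-3.5, sp=-2, e=sp−y=1.5; I=-0.5, D=e−e_prev=3.5; u=3/4·1.5+3/2·(-0.5)+5/4·3.5=4.75; next y=3/10·(-3.5)+1/2·4.75=1.325
n=2: y=1.325, sp=-2, e=sp−y=-3.325; I=-3.825, D=e−e_prev=-4.825; u=3/4·(-3.325)+3/2·(-3.825)+5/4·(-4.825)=-14.2625; next y=3/10·1.325+1/2·(-14.2625)=-6.73375
n=3: y=-6.73375, sp=-2, e=sp−y=4.73375; I=0.90875, D=e−e_prev=8.05875; u=3/4·4.73375+3/2·0.90875+5/4·8.05875=14.986875; next y=3/10·(-6.73375)+1/2·14.986875≈5.473313
n=4: y≈5.473313, sp=-2, e=sp−y≈-7.473313; I≈-6.564563, D=e−e_prev≈-12.207063; u=3/4·(-7.473313)+3/2·(-6.564563)+5/4·(-12.207063)≈-30.710656; next y=3/10·5.473313+1/2·(-30.710656)≈-13.713334
n=5: y≈-13.713334, sp=-2, e=sp−y≈11.713334; I≈5.148772, D=e−e_prev≈19.186647; u=3/4·11.713334+3/2·5.148772+5/4·19.186647≈40.491467; next y=3/10·(-13.713334)+1/2·40.491467≈16.131733
n=6: y≈16.131733, sp=-2, e=sp−y≈-18.131733; I≈-12.982961, D=e−e_prev≈-29.845068; u=3/4·(-18.131733)+3/2·(-12.982961)+5/4·(-29.845068)≈-70.379577; next y=3/10·16.131733+1/2·(-70.379577)≈-30.350268
n=7: y≈-30.350268, sp=-2, e=sp−y≈28.350268; I≈15.367307, D=e−e_prev≈46.482002; u=3/4·28.350268+3/2·15.367307+5/4·46.482002≈102.416164; next y=3/10·(-30.350268)+1/2·102.416164≈42.103001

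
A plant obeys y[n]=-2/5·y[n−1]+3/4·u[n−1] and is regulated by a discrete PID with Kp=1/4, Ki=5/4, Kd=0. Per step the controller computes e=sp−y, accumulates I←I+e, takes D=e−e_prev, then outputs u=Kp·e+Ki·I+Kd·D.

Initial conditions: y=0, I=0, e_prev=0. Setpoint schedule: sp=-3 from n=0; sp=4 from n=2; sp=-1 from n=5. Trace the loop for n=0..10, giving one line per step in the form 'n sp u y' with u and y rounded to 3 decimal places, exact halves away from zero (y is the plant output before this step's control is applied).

0 -3 -4.500 0.000
1 -3 -3.188 -3.375
2 4 4.280 -1.041
3 4 3.581 3.626
4 4 7.635 1.235
5 -1 -2.405 5.232
6 -1 3.498 -3.896
7 -1 -4.999 4.182
8 -1 2.929 -5.422
9 -1 -6.225 4.366
10 -1 3.239 -6.415

(exact arithmetic carried between steps; '≈' marks a value shown rounded to 6 d.p. or computed from one; I and e_prev carry over from the previous line; the table rounds u and y to 3 d.p., halves away from zero)
n=0: y=0, sp=-3, e=sp−y=-3; I=-3, D=e−e_prev=-3; u=1/4·(-3)+5/4·(-3)+0·(-3)=-4.5; next y=-2/5·0+3/4·(-4.5)=-3.375
n=1: y=-3.375, sp=-3, e=sp−y=0.375; I=-2.625, D=e−e_prev=3.375; u=1/4·0.375+5/4·(-2.625)+0·3.375=-3.1875; next y=-2/5·(-3.375)+3/4·(-3.1875)=-1.040625
n=2: y=-1.040625, sp=4, e=sp−y=5.040625; I=2.415625, D=e−e_prev=4.665625; u=1/4·5.040625+5/4·2.415625+0·4.665625≈4.279688; next y=-2/5·(-1.040625)+3/4·4.279688≈3.626016
n=3: y≈3.626016, sp=4, e=sp−y≈0.373984; I≈2.789609, D=e−e_prev≈-4.666641; u=1/4·0.373984+5/4·2.789609+0·(-4.666641)≈3.580508; next y=-2/5·3.626016+3/4·3.580508≈1.234975
n=4: y≈1.234975, sp=4, e=sp−y≈2.765025; I≈5.554635, D=e−e_prev≈2.391041; u=1/4·2.765025+5/4·5.554635+0·2.391041≈7.634550; next y=-2/5·1.234975+3/4·7.634550≈5.231923
n=5: y≈5.231923, sp=-1, e=sp−y≈-6.231923; I≈-0.677288, D=e−e_prev≈-8.996948; u=1/4·(-6.231923)+5/4·(-0.677288)+0·(-8.996948)≈-2.404590; next y=-2/5·5.231923+3/4·(-2.404590)≈-3.896212
n=6: y≈-3.896212, sp=-1, e=sp−y≈2.896212; I≈2.218924, D=e−e_prev≈9.128134; u=1/4·2.896212+5/4·2.218924+0·9.128134≈3.497708; next y=-2/5·(-3.896212)+3/4·3.497708≈4.181766
n=7: y≈4.181766, sp=-1, e=sp−y≈-5.181766; I≈-2.962842, D=e−e_prev≈-8.077977; u=1/4·(-5.181766)+5/4·(-2.962842)+0·(-8.077977)≈-4.998993; next y=-2/5·4.181766+3/4·(-4.998993)≈-5.421951
n=8: y≈-5.421951, sp=-1, e=sp−y≈4.421951; I≈1.459110, D=e−e_prev≈9.603717; u=1/4·4.421951+5/4·1.459110+0·9.603717≈2.929375; next y=-2/5·(-5.421951)+3/4·2.929375≈4.365812
n=9: y≈4.365812, sp=-1, e=sp−y≈-5.365812; I≈-3.906702, D=e−e_prev≈-9.787763; u=1/4·(-5.365812)+5/4·(-3.906702)+0·(-9.787763)≈-6.224831; next y=-2/5·4.365812+3/4·(-6.224831)≈-6.414948
n=10: y≈-6.414948, sp=-1, e=sp−y≈5.414948; I≈1.508246, D=e−e_prev≈10.780759; u=1/4·5.414948+5/4·1.508246+0·10.780759≈3.239044; next y=-2/5·(-6.414948)+3/4·3.239044≈4.995262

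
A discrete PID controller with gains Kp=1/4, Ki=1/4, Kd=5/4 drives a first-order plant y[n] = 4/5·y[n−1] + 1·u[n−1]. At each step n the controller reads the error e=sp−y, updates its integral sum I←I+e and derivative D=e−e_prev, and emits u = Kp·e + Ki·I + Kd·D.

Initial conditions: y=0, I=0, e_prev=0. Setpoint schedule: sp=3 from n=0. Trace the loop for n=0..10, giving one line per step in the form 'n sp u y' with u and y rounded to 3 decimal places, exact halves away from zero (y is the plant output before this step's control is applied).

(exact arithmetic carried between steps; '≈' marks a value shown rounded to 6 d.p. or computed from one; I and e_prev carry over from the previous line; the table rounds u and y to 3 d.p., halves away from zero)
n=0: y=0, sp=3, e=sp−y=3; I=3, D=e−e_prev=3; u=1/4·3+1/4·3+5/4·3=5.25; next y=4/5·0+1·5.25=5.25
n=1: y=5.25, sp=3, e=sp−y=-2.25; I=0.75, D=e−e_prev=-5.25; u=1/4·(-2.25)+1/4·0.75+5/4·(-5.25)=-6.9375; next y=4/5·5.25+1·(-6.9375)=-2.7375
n=2: y=-2.7375, sp=3, e=sp−y=5.7375; I=6.4875, D=e−e_prev=7.9875; u=1/4·5.7375+1/4·6.4875+5/4·7.9875=13.040625; next y=4/5·(-2.7375)+1·13.040625=10.850625
n=3: y=10.850625, sp=3, e=sp−y=-7.850625; I=-1.363125, D=e−e_prev=-13.588125; u=1/4·(-7.850625)+1/4·(-1.363125)+5/4·(-13.588125)≈-19.288594; next y=4/5·10.850625+1·(-19.288594)≈-10.608094
n=4: y≈-10.608094, sp=3, e=sp−y≈13.608094; I≈12.244969, D=e−e_prev≈21.458719; u=1/4·13.608094+1/4·12.244969+5/4·21.458719≈33.286664; next y=4/5·(-10.608094)+1·33.286664≈24.800189
n=5: y≈24.800189, sp=3, e=sp−y≈-21.800189; I≈-9.555220, D=e−e_prev≈-35.408283; u=1/4·(-21.800189)+1/4·(-9.555220)+5/4·(-35.408283)≈-52.099206; next y=4/5·24.800189+1·(-52.099206)≈-32.259055
n=6: y≈-32.259055, sp=3, e=sp−y≈35.259055; I≈25.703834, D=e−e_prev≈57.059244; u=1/4·35.259055+1/4·25.703834+5/4·57.059244≈86.564777; next y=4/5·(-32.259055)+1·86.564777≈60.757533
n=7: y≈60.757533, sp=3, e=sp−y≈-57.757533; I≈-32.053699, D=e−e_prev≈-93.016588; u=1/4·(-57.757533)+1/4·(-32.053699)+5/4·(-93.016588)≈-138.723543; next y=4/5·60.757533+1·(-138.723543)≈-90.117516
n=8: y≈-90.117516, sp=3, e=sp−y≈93.117516; I≈61.063817, D=e−e_prev≈150.875049; u=1/4·93.117516+1/4·61.063817+5/4·150.875049≈227.139145; next y=4/5·(-90.117516)+1·227.139145≈155.045132
n=9: y≈155.045132, sp=3, e=sp−y≈-152.045132; I≈-90.981315, D=e−e_prev≈-245.162648; u=1/4·(-152.045132)+1/4·(-90.981315)+5/4·(-245.162648)≈-367.209922; next y=4/5·155.045132+1·(-367.209922)≈-243.173816
n=10: y≈-243.173816, sp=3, e=sp−y≈246.173816; I≈155.192502, D=e−e_prev≈398.218948; u=1/4·246.173816+1/4·155.192502+5/4·398.218948≈598.115265; next y=4/5·(-243.173816)+1·598.115265≈403.576212

0 3 5.250 0.000
1 3 -6.938 5.250
2 3 13.041 -2.738
3 3 -19.289 10.851
4 3 33.287 -10.608
5 3 -52.099 24.800
6 3 86.565 -32.259
7 3 -138.724 60.758
8 3 227.139 -90.118
9 3 -367.210 155.045
10 3 598.115 -243.174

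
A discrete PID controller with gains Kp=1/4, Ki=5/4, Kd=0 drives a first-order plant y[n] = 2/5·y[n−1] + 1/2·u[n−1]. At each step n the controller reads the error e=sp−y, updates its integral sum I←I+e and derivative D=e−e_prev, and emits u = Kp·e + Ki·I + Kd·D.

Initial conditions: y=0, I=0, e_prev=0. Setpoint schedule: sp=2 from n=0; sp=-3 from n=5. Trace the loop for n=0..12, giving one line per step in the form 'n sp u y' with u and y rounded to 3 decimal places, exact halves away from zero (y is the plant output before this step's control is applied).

(exact arithmetic carried between steps; '≈' marks a value shown rounded to 6 d.p. or computed from one; I and e_prev carry over from the previous line; the table rounds u and y to 3 d.p., halves away from zero)
n=0: y=0, sp=2, e=sp−y=2; I=2, D=e−e_prev=2; u=1/4·2+5/4·2+0·2=3; next y=2/5·0+1/2·3=1.5
n=1: y=1.5, sp=2, e=sp−y=0.5; I=2.5, D=e−e_prev=-1.5; u=1/4·0.5+5/4·2.5+0·(-1.5)=3.25; next y=2/5·1.5+1/2·3.25=2.225
n=2: y=2.225, sp=2, e=sp−y=-0.225; I=2.275, D=e−e_prev=-0.725; u=1/4·(-0.225)+5/4·2.275+0·(-0.725)=2.7875; next y=2/5·2.225+1/2·2.7875=2.28375
n=3: y=2.28375, sp=2, e=sp−y=-0.28375; I=1.99125, D=e−e_prev=-0.05875; u=1/4·(-0.28375)+5/4·1.99125+0·(-0.05875)=2.418125; next y=2/5·2.28375+1/2·2.418125≈2.122563
n=4: y≈2.122563, sp=2, e=sp−y≈-0.122563; I≈1.868688, D=e−e_prev≈0.161188; u=1/4·(-0.122563)+5/4·1.868688+0·0.161188≈2.305219; next y=2/5·2.122563+1/2·2.305219≈2.001634
n=5: y≈2.001634, sp=-3, e=sp−y≈-5.001634; I≈-3.132947, D=e−e_prev≈-4.879072; u=1/4·(-5.001634)+5/4·(-3.132947)+0·(-4.879072)≈-5.166592; next y=2/5·2.001634+1/2·(-5.166592)≈-1.782642
n=6: y≈-1.782642, sp=-3, e=sp−y≈-1.217358; I≈-4.350305, D=e−e_prev≈3.784277; u=1/4·(-1.217358)+5/4·(-4.350305)+0·3.784277≈-5.742220; next y=2/5·(-1.782642)+1/2·(-5.742220)≈-3.584167
n=7: y≈-3.584167, sp=-3, e=sp−y≈0.584167; I≈-3.766138, D=e−e_prev≈1.801525; u=1/4·0.584167+5/4·(-3.766138)+0·1.801525≈-4.561630; next y=2/5·(-3.584167)+1/2·(-4.561630)≈-3.714482
n=8: y≈-3.714482, sp=-3, e=sp−y≈0.714482; I≈-3.051656, D=e−e_prev≈0.130315; u=1/4·0.714482+5/4·(-3.051656)+0·0.130315≈-3.635949; next y=2/5·(-3.714482)+1/2·(-3.635949)≈-3.303767
n=9: y≈-3.303767, sp=-3, e=sp−y≈0.303767; I≈-2.747888, D=e−e_prev≈-0.410715; u=1/4·0.303767+5/4·(-2.747888)+0·(-0.410715)≈-3.358919; next y=2/5·(-3.303767)+1/2·(-3.358919)≈-3.000966
n=10: y≈-3.000966, sp=-3, e=sp−y≈0.000966; I≈-2.746922, D=e−e_prev≈-0.302801; u=1/4·0.000966+5/4·(-2.746922)+0·(-0.302801)≈-3.433411; next y=2/5·(-3.000966)+1/2·(-3.433411)≈-2.917092
n=11: y≈-2.917092, sp=-3, e=sp−y≈-0.082908; I≈-2.829830, D=e−e_prev≈-0.083874; u=1/4·(-0.082908)+5/4·(-2.829830)+0·(-0.083874)≈-3.558015; next y=2/5·(-2.917092)+1/2·(-3.558015)≈-2.945844
n=12: y≈-2.945844, sp=-3, e=sp−y≈-0.054156; I≈-2.883986, D=e−e_prev≈0.028752; u=1/4·(-0.054156)+5/4·(-2.883986)+0·0.028752≈-3.618521; next y=2/5·(-2.945844)+1/2·(-3.618521)≈-2.987598

0 2 3.000 0.000
1 2 3.250 1.500
2 2 2.788 2.225
3 2 2.418 2.284
4 2 2.305 2.123
5 -3 -5.167 2.002
6 -3 -5.742 -1.783
7 -3 -4.562 -3.584
8 -3 -3.636 -3.714
9 -3 -3.359 -3.304
10 -3 -3.433 -3.001
11 -3 -3.558 -2.917
12 -3 -3.619 -2.946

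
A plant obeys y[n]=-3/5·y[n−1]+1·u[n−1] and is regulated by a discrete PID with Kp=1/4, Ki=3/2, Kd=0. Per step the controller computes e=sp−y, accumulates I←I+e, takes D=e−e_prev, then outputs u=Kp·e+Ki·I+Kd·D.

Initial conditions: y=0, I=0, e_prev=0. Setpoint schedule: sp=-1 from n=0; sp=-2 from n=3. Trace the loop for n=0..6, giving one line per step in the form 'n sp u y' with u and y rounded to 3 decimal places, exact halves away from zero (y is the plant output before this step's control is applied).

0 -1 -1.750 0.000
1 -1 -0.188 -1.750
2 -1 -3.634 0.863
3 -2 0.597 -4.152
4 -2 -8.845 3.088
5 -2 7.649 -10.698
6 -2 -22.644 14.067

(exact arithmetic carried between steps; '≈' marks a value shown rounded to 6 d.p. or computed from one; I and e_prev carry over from the previous line; the table rounds u and y to 3 d.p., halves away from zero)
n=0: y=0, sp=-1, e=sp−y=-1; I=-1, D=e−e_prev=-1; u=1/4·(-1)+3/2·(-1)+0·(-1)=-1.75; next y=-3/5·0+1·(-1.75)=-1.75
n=1: y=-1.75, sp=-1, e=sp−y=0.75; I=-0.25, D=e−e_prev=1.75; u=1/4·0.75+3/2·(-0.25)+0·1.75=-0.1875; next y=-3/5·(-1.75)+1·(-0.1875)=0.8625
n=2: y=0.8625, sp=-1, e=sp−y=-1.8625; I=-2.1125, D=e−e_prev=-2.6125; u=1/4·(-1.8625)+3/2·(-2.1125)+0·(-2.6125)=-3.634375; next y=-3/5·0.8625+1·(-3.634375)=-4.151875
n=3: y=-4.151875, sp=-2, e=sp−y=2.151875; I=0.039375, D=e−e_prev=4.014375; u=1/4·2.151875+3/2·0.039375+0·4.014375≈0.597031; next y=-3/5·(-4.151875)+1·0.597031≈3.088156
n=4: y≈3.088156, sp=-2, e=sp−y≈-5.088156; I≈-5.048781, D=e−e_prev≈-7.240031; u=1/4·(-5.088156)+3/2·(-5.048781)+0·(-7.240031)≈-8.845211; next y=-3/5·3.088156+1·(-8.845211)≈-10.698105
n=5: y≈-10.698105, sp=-2, e=sp−y≈8.698105; I≈3.649323, D=e−e_prev≈13.786261; u=1/4·8.698105+3/2·3.649323+0·13.786261≈7.648511; next y=-3/5·(-10.698105)+1·7.648511≈14.067374
n=6: y≈14.067374, sp=-2, e=sp−y≈-16.067374; I≈-12.418051, D=e−e_prev≈-24.765479; u=1/4·(-16.067374)+3/2·(-12.418051)+0·(-24.765479)≈-22.643920; next y=-3/5·14.067374+1·(-22.643920)≈-31.084344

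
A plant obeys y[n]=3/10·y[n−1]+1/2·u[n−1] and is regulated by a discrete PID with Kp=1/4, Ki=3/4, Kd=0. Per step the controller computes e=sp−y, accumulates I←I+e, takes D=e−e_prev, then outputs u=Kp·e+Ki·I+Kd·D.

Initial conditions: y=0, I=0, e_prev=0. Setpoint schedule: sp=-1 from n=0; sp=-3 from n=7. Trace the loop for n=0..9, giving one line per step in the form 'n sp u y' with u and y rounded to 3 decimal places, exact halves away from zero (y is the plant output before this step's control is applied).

(exact arithmetic carried between steps; '≈' marks a value shown rounded to 6 d.p. or computed from one; I and e_prev carry over from the previous line; the table rounds u and y to 3 d.p., halves away from zero)
n=0: y=0, sp=-1, e=sp−y=-1; I=-1, D=e−e_prev=-1; u=1/4·(-1)+3/4·(-1)+0·(-1)=-1; next y=3/10·0+1/2·(-1)=-0.5
n=1: y=-0.5, sp=-1, e=sp−y=-0.5; I=-1.5, D=e−e_prev=0.5; u=1/4·(-0.5)+3/4·(-1.5)+0·0.5=-1.25; next y=3/10·(-0.5)+1/2·(-1.25)=-0.775
n=2: y=-0.775, sp=-1, e=sp−y=-0.225; I=-1.725, D=e−e_prev=0.275; u=1/4·(-0.225)+3/4·(-1.725)+0·0.275=-1.35; next y=3/10·(-0.775)+1/2·(-1.35)=-0.9075
n=3: y=-0.9075, sp=-1, e=sp−y=-0.0925; I=-1.8175, D=e−e_prev=0.1325; u=1/4·(-0.0925)+3/4·(-1.8175)+0·0.1325=-1.38625; next y=3/10·(-0.9075)+1/2·(-1.38625)=-0.965375
n=4: y=-0.965375, sp=-1, e=sp−y=-0.034625; I=-1.852125, D=e−e_prev=0.057875; u=1/4·(-0.034625)+3/4·(-1.852125)+0·0.057875=-1.39775; next y=3/10·(-0.965375)+1/2·(-1.39775)≈-0.988488
n=5: y≈-0.988488, sp=-1, e=sp−y≈-0.011513; I≈-1.863638, D=e−e_prev≈0.023113; u=1/4·(-0.011513)+3/4·(-1.863638)+0·0.023113≈-1.400606; next y=3/10·(-0.988488)+1/2·(-1.400606)≈-0.996849
n=6: y≈-0.996849, sp=-1, e=sp−y≈-0.003151; I≈-1.866788, D=e−e_prev≈0.008362; u=1/4·(-0.003151)+3/4·(-1.866788)+0·0.008362≈-1.400879; next y=3/10·(-0.996849)+1/2·(-1.400879)≈-0.999494
n=7: y≈-0.999494, sp=-3, e=sp−y≈-2.000506; I≈-3.867294, D=e−e_prev≈-1.997355; u=1/4·(-2.000506)+3/4·(-3.867294)+0·(-1.997355)≈-3.400597; next y=3/10·(-0.999494)+1/2·(-3.400597)≈-2.000147
n=8: y≈-2.000147, sp=-3, e=sp−y≈-0.999853; I≈-4.867147, D=e−e_prev≈1.000653; u=1/4·(-0.999853)+3/4·(-4.867147)+0·1.000653≈-3.900324; next y=3/10·(-2.000147)+1/2·(-3.900324)≈-2.550206
n=9: y≈-2.550206, sp=-3, e=sp−y≈-0.449794; I≈-5.316941, D=e−e_prev≈0.550059; u=1/4·(-0.449794)+3/4·(-5.316941)+0·0.550059≈-4.100155; next y=3/10·(-2.550206)+1/2·(-4.100155)≈-2.815139

0 -1 -1.000 0.000
1 -1 -1.250 -0.500
2 -1 -1.350 -0.775
3 -1 -1.386 -0.908
4 -1 -1.398 -0.965
5 -1 -1.401 -0.988
6 -1 -1.401 -0.997
7 -3 -3.401 -0.999
8 -3 -3.900 -2.000
9 -3 -4.100 -2.550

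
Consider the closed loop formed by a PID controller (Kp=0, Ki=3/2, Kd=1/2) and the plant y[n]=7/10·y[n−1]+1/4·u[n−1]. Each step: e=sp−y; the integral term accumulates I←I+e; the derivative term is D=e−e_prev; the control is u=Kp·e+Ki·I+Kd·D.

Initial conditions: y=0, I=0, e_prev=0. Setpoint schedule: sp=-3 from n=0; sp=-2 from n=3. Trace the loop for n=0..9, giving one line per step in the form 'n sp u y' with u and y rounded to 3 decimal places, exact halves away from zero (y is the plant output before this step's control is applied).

(exact arithmetic carried between steps; '≈' marks a value shown rounded to 6 d.p. or computed from one; I and e_prev carry over from the previous line; the table rounds u and y to 3 d.p., halves away from zero)
n=0: y=0, sp=-3, e=sp−y=-3; I=-3, D=e−e_prev=-3; u=0·(-3)+3/2·(-3)+1/2·(-3)=-6; next y=7/10·0+1/4·(-6)=-1.5
n=1: y=-1.5, sp=-3, e=sp−y=-1.5; I=-4.5, D=e−e_prev=1.5; u=0·(-1.5)+3/2·(-4.5)+1/2·1.5=-6; next y=7/10·(-1.5)+1/4·(-6)=-2.55
n=2: y=-2.55, sp=-3, e=sp−y=-0.45; I=-4.95, D=e−e_prev=1.05; u=0·(-0.45)+3/2·(-4.95)+1/2·1.05=-6.9; next y=7/10·(-2.55)+1/4·(-6.9)=-3.51
n=3: y=-3.51, sp=-2, e=sp−y=1.51; I=-3.44, D=e−e_prev=1.96; u=0·1.51+3/2·(-3.44)+1/2·1.96=-4.18; next y=7/10·(-3.51)+1/4·(-4.18)=-3.502
n=4: y=-3.502, sp=-2, e=sp−y=1.502; I=-1.938, D=e−e_prev=-0.008; u=0·1.502+3/2·(-1.938)+1/2·(-0.008)=-2.911; next y=7/10·(-3.502)+1/4·(-2.911)=-3.17915
n=5: y=-3.17915, sp=-2, e=sp−y=1.17915; I=-0.75885, D=e−e_prev=-0.32285; u=0·1.17915+3/2·(-0.75885)+1/2·(-0.32285)=-1.2997; next y=7/10·(-3.17915)+1/4·(-1.2997)=-2.55033
n=6: y=-2.55033, sp=-2, e=sp−y=0.55033; I=-0.20852, D=e−e_prev=-0.62882; u=0·0.55033+3/2·(-0.20852)+1/2·(-0.62882)=-0.62719; next y=7/10·(-2.55033)+1/4·(-0.62719)≈-1.942029
n=7: y≈-1.942029, sp=-2, e=sp−y≈-0.057972; I≈-0.266492, D=e−e_prev≈-0.608302; u=0·(-0.057972)+3/2·(-0.266492)+1/2·(-0.608302)≈-0.703888; next y=7/10·(-1.942029)+1/4·(-0.703888)≈-1.535392
n=8: y≈-1.535392, sp=-2, e=sp−y≈-0.464608; I≈-0.731100, D=e−e_prev≈-0.406637; u=0·(-0.464608)+3/2·(-0.731100)+1/2·(-0.406637)≈-1.299968; next y=7/10·(-1.535392)+1/4·(-1.299968)≈-1.399766
n=9: y≈-1.399766, sp=-2, e=sp−y≈-0.600234; I≈-1.331333, D=e−e_prev≈-0.135626; u=0·(-0.600234)+3/2·(-1.331333)+1/2·(-0.135626)≈-2.064813; next y=7/10·(-1.399766)+1/4·(-2.064813)≈-1.496040

0 -3 -6.000 0.000
1 -3 -6.000 -1.500
2 -3 -6.900 -2.550
3 -2 -4.180 -3.510
4 -2 -2.911 -3.502
5 -2 -1.300 -3.179
6 -2 -0.627 -2.550
7 -2 -0.704 -1.942
8 -2 -1.300 -1.535
9 -2 -2.065 -1.400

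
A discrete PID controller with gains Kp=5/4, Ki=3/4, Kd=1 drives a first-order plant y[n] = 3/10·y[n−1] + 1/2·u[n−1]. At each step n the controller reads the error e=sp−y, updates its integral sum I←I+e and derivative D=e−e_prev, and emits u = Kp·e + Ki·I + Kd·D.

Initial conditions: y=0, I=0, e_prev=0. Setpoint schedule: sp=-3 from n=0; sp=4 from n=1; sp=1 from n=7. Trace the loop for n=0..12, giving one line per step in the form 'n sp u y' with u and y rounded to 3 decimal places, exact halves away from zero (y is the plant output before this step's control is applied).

0 -3 -9.000 0.000
1 4 26.250 -4.500
2 4 -27.700 11.775
3 4 49.021 -10.318
4 4 -57.532 21.415
5 4 92.410 -22.341
6 4 -117.122 39.502
7 1 167.733 -46.710
8 1 -229.388 69.853
9 1 326.310 -93.738
10 1 -452.543 135.033
11 1 638.088 -185.761
12 1 -889.866 263.316

(exact arithmetic carried between steps; '≈' marks a value shown rounded to 6 d.p. or computed from one; I and e_prev carry over from the previous line; the table rounds u and y to 3 d.p., halves away from zero)
n=0: y=0, sp=-3, e=sp−y=-3; I=-3, D=e−e_prev=-3; u=5/4·(-3)+3/4·(-3)+1·(-3)=-9; next y=3/10·0+1/2·(-9)=-4.5
n=1: y=-4.5, sp=4, e=sp−y=8.5; I=5.5, D=e−e_prev=11.5; u=5/4·8.5+3/4·5.5+1·11.5=26.25; next y=3/10·(-4.5)+1/2·26.25=11.775
n=2: y=11.775, sp=4, e=sp−y=-7.775; I=-2.275, D=e−e_prev=-16.275; u=5/4·(-7.775)+3/4·(-2.275)+1·(-16.275)=-27.7; next y=3/10·11.775+1/2·(-27.7)=-10.3175
n=3: y=-10.3175, sp=4, e=sp−y=14.3175; I=12.0425, D=e−e_prev=22.0925; u=5/4·14.3175+3/4·12.0425+1·22.0925=49.02125; next y=3/10·(-10.3175)+1/2·49.02125=21.415375
n=4: y=21.415375, sp=4, e=sp−y=-17.415375; I=-5.372875, D=e−e_prev=-31.732875; u=5/4·(-17.415375)+3/4·(-5.372875)+1·(-31.732875)=-57.53175; next y=3/10·21.415375+1/2·(-57.53175)≈-22.341263
n=5: y≈-22.341263, sp=4, e=sp−y≈26.341263; I≈20.968388, D=e−e_prev≈43.756638; u=5/4·26.341263+3/4·20.968388+1·43.756638≈92.409506; next y=3/10·(-22.341263)+1/2·92.409506≈39.502374
n=6: y≈39.502374, sp=4, e=sp−y≈-35.502374; I≈-14.533987, D=e−e_prev≈-61.843637; u=5/4·(-35.502374)+3/4·(-14.533987)+1·(-61.843637)≈-117.122095; next y=3/10·39.502374+1/2·(-117.122095)≈-46.710335
n=7: y≈-46.710335, sp=1, e=sp−y≈47.710335; I≈33.176348, D=e−e_prev≈83.212710; u=5/4·47.710335+3/4·33.176348+1·83.212710≈167.732890; next y=3/10·(-46.710335)+1/2·167.732890≈69.853344
n=8: y≈69.853344, sp=1, e=sp−y≈-68.853344; I≈-35.676996, D=e−e_prev≈-116.563680; u=5/4·(-68.853344)+3/4·(-35.676996)+1·(-116.563680)≈-229.388107; next y=3/10·69.853344+1/2·(-229.388107)≈-93.738050
n=9: y≈-93.738050, sp=1, e=sp−y≈94.738050; I≈59.061054, D=e−e_prev≈163.591395; u=5/4·94.738050+3/4·59.061054+1·163.591395≈326.309748; next y=3/10·(-93.738050)+1/2·326.309748≈135.033459
n=10: y≈135.033459, sp=1, e=sp−y≈-134.033459; I≈-74.972405, D=e−e_prev≈-228.771509; u=5/4·(-134.033459)+3/4·(-74.972405)+1·(-228.771509)≈-452.542636; next y=3/10·135.033459+1/2·(-452.542636)≈-185.761280
n=11: y≈-185.761280, sp=1, e=sp−y≈186.761280; I≈111.788876, D=e−e_prev≈320.794739; u=5/4·186.761280+3/4·111.788876+1·320.794739≈638.087997; next y=3/10·(-185.761280)+1/2·638.087997≈263.315614
n=12: y≈263.315614, sp=1, e=sp−y≈-262.315614; I≈-150.526738, D=e−e_prev≈-449.076895; u=5/4·(-262.315614)+3/4·(-150.526738)+1·(-449.076895)≈-889.866466; next y=3/10·263.315614+1/2·(-889.866466)≈-365.938549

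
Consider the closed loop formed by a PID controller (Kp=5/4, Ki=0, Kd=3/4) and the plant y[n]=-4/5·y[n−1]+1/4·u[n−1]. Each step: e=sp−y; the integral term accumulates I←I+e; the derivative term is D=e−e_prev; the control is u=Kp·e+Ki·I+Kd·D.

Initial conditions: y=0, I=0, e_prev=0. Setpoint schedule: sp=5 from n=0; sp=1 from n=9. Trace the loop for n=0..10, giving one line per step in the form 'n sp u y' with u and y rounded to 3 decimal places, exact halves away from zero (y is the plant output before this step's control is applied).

(exact arithmetic carried between steps; '≈' marks a value shown rounded to 6 d.p. or computed from one; I and e_prev carry over from the previous line; the table rounds u and y to 3 d.p., halves away from zero)
n=0: y=0, sp=5, e=sp−y=5; I=5, D=e−e_prev=5; u=5/4·5+0·5+3/4·5=10; next y=-4/5·0+1/4·10=2.5
n=1: y=2.5, sp=5, e=sp−y=2.5; I=7.5, D=e−e_prev=-2.5; u=5/4·2.5+0·7.5+3/4·(-2.5)=1.25; next y=-4/5·2.5+1/4·1.25=-1.6875
n=2: y=-1.6875, sp=5, e=sp−y=6.6875; I=14.1875, D=e−e_prev=4.1875; u=5/4·6.6875+0·14.1875+3/4·4.1875=11.5; next y=-4/5·(-1.6875)+1/4·11.5=4.225
n=3: y=4.225, sp=5, e=sp−y=0.775; I=14.9625, D=e−e_prev=-5.9125; u=5/4·0.775+0·14.9625+3/4·(-5.9125)=-3.465625; next y=-4/5·4.225+1/4·(-3.465625)≈-4.246406
n=4: y≈-4.246406, sp=5, e=sp−y≈9.246406; I≈24.208906, D=e−e_prev≈8.471406; u=5/4·9.246406+0·24.208906+3/4·8.471406≈17.911563; next y=-4/5·(-4.246406)+1/4·17.911563≈7.875016
n=5: y≈7.875016, sp=5, e=sp−y≈-2.875016; I≈21.333891, D=e−e_prev≈-12.121422; u=5/4·(-2.875016)+0·21.333891+3/4·(-12.121422)≈-12.684836; next y=-4/5·7.875016+1/4·(-12.684836)≈-9.471221
n=6: y≈-9.471221, sp=5, e=sp−y≈14.471221; I≈35.805112, D=e−e_prev≈17.346237; u=5/4·14.471221+0·35.805112+3/4·17.346237≈31.098705; next y=-4/5·(-9.471221)+1/4·31.098705≈15.351653
n=7: y≈15.351653, sp=5, e=sp−y≈-10.351653; I≈25.453459, D=e−e_prev≈-24.822875; u=5/4·(-10.351653)+0·25.453459+3/4·(-24.822875)≈-31.556723; next y=-4/5·15.351653+1/4·(-31.556723)≈-20.170503
n=8: y≈-20.170503, sp=5, e=sp−y≈25.170503; I≈50.623962, D=e−e_prev≈35.522157; u=5/4·25.170503+0·50.623962+3/4·35.522157≈58.104747; next y=-4/5·(-20.170503)+1/4·58.104747≈30.662589
n=9: y≈30.662589, sp=1, e=sp−y≈-29.662589; I≈20.961373, D=e−e_prev≈-54.833093; u=5/4·(-29.662589)+0·20.961373+3/4·(-54.833093)≈-78.203056; next y=-4/5·30.662589+1/4·(-78.203056)≈-44.080836
n=10: y≈-44.080836, sp=1, e=sp−y≈45.080836; I≈66.042208, D=e−e_prev≈74.743425; u=5/4·45.080836+0·66.042208+3/4·74.743425≈112.408613; next y=-4/5·(-44.080836)+1/4·112.408613≈63.366822

0 5 10.000 0.000
1 5 1.250 2.500
2 5 11.500 -1.688
3 5 -3.466 4.225
4 5 17.912 -4.246
5 5 -12.685 7.875
6 5 31.099 -9.471
7 5 -31.557 15.352
8 5 58.105 -20.171
9 1 -78.203 30.663
10 1 112.409 -44.081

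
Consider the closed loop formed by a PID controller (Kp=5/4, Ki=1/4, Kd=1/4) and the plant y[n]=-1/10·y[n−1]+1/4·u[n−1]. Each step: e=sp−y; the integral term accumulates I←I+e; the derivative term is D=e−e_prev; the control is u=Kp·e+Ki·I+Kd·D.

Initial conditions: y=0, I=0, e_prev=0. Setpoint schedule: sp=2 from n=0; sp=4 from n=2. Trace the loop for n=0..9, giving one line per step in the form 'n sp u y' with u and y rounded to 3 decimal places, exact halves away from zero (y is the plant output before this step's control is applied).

(exact arithmetic carried between steps; '≈' marks a value shown rounded to 6 d.p. or computed from one; I and e_prev carry over from the previous line; the table rounds u and y to 3 d.p., halves away from zero)
n=0: y=0, sp=2, e=sp−y=2; I=2, D=e−e_prev=2; u=5/4·2+1/4·2+1/4·2=3.5; next y=-1/10·0+1/4·3.5=0.875
n=1: y=0.875, sp=2, e=sp−y=1.125; I=3.125, D=e−e_prev=-0.875; u=5/4·1.125+1/4·3.125+1/4·(-0.875)=1.96875; next y=-1/10·0.875+1/4·1.96875≈0.404688
n=2: y≈0.404688, sp=4, e=sp−y≈3.595313; I≈6.720313, D=e−e_prev≈2.470313; u=5/4·3.595313+1/4·6.720313+1/4·2.470313≈6.791797; next y=-1/10·0.404688+1/4·6.791797≈1.657480
n=3: y≈1.657480, sp=4, e=sp−y≈2.342520; I≈9.062832, D=e−e_prev≈-1.252793; u=5/4·2.342520+1/4·9.062832+1/4·(-1.252793)≈4.880659; next y=-1/10·1.657480+1/4·4.880659≈1.054417
n=4: y≈1.054417, sp=4, e=sp−y≈2.945583; I≈12.008415, D=e−e_prev≈0.603064; u=5/4·2.945583+1/4·12.008415+1/4·0.603064≈6.834849; next y=-1/10·1.054417+1/4·6.834849≈1.603271
n=5: y≈1.603271, sp=4, e=sp−y≈2.396729; I≈14.405145, D=e−e_prev≈-0.548854; u=5/4·2.396729+1/4·14.405145+1/4·(-0.548854)≈6.459985; next y=-1/10·1.603271+1/4·6.459985≈1.454669
n=6: y≈1.454669, sp=4, e=sp−y≈2.545331; I≈16.950476, D=e−e_prev≈0.148601; u=5/4·2.545331+1/4·16.950476+1/4·0.148601≈7.456433; next y=-1/10·1.454669+1/4·7.456433≈1.718641
n=7: y≈1.718641, sp=4, e=sp−y≈2.281359; I≈19.231834, D=e−e_prev≈-0.263972; u=5/4·2.281359+1/4·19.231834+1/4·(-0.263972)≈7.593664; next y=-1/10·1.718641+1/4·7.593664≈1.726552
n=8: y≈1.726552, sp=4, e=sp−y≈2.273448; I≈21.505283, D=e−e_prev≈-0.007911; u=5/4·2.273448+1/4·21.505283+1/4·(-0.007911)≈8.216153; next y=-1/10·1.726552+1/4·8.216153≈1.881383
n=9: y≈1.881383, sp=4, e=sp−y≈2.118617; I≈23.623899, D=e−e_prev≈-0.154831; u=5/4·2.118617+1/4·23.623899+1/4·(-0.154831)≈8.515538; next y=-1/10·1.881383+1/4·8.515538≈1.940746

0 2 3.500 0.000
1 2 1.969 0.875
2 4 6.792 0.405
3 4 4.881 1.657
4 4 6.835 1.054
5 4 6.460 1.603
6 4 7.456 1.455
7 4 7.594 1.719
8 4 8.216 1.727
9 4 8.516 1.881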